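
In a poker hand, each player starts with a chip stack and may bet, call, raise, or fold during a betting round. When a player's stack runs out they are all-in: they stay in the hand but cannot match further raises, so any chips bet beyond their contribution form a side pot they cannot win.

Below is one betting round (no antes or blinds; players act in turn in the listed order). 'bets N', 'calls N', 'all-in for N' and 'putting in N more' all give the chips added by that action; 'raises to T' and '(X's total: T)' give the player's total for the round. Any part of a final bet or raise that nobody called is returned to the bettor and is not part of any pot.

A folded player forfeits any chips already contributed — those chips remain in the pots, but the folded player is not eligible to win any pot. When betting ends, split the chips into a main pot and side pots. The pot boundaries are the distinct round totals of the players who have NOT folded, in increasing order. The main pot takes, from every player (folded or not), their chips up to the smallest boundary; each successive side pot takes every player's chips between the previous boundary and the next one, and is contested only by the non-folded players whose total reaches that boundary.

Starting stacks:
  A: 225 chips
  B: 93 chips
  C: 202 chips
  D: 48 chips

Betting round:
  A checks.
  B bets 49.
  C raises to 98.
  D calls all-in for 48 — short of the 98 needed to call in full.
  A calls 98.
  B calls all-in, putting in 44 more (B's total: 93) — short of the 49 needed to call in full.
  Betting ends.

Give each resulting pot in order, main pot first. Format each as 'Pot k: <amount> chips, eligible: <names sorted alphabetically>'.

Contributions: A=98, B=93, C=98, D=48
Pot levels (distinct totals of non-folded players): 48, 93, 98
Layer 1-48: 48 each from A, B, C, D = 48*4 = 192 chips; eligible A, B, C, D
Layer 49-93: 45 each from A, B, C = 45*3 = 135 chips; eligible A, B, C
Layer 94-98: 5 each from A, C = 5*2 = 10 chips; eligible A, C

Pot 1: 192 chips, eligible: A, B, C, D
Pot 2: 135 chips, eligible: A, B, C
Pot 3: 10 chips, eligible: A, C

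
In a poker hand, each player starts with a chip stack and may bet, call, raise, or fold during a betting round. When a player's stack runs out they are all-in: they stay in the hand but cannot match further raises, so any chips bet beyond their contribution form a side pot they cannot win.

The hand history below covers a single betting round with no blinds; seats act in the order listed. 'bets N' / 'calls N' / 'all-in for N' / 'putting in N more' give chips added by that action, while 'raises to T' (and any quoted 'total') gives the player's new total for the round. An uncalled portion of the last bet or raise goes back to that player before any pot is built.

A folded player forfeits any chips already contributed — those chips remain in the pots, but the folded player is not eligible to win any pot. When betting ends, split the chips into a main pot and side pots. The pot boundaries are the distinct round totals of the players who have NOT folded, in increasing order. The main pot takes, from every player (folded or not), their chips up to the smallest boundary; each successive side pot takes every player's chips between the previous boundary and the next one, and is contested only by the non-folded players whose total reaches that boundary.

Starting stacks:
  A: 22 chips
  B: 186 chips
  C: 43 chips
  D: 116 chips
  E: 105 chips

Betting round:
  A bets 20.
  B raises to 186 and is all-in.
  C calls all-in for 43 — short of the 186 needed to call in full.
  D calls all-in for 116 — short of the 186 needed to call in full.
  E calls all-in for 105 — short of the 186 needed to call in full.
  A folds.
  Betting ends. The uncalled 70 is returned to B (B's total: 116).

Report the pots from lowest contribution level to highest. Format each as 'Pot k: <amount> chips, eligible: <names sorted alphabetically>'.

Pot 1: 192 chips, eligible: B, C, D, E
Pot 2: 186 chips, eligible: B, D, E
Pot 3: 22 chips, eligible: B, D

Derivation:
Contributions (after 70 returned to B): A=20, B=116, C=43, D=116, E=105
Folded: A
Pot levels (distinct totals of non-folded players): 43, 105, 116
Layer 1-43: A 20 + B 43 + C 43 + D 43 + E 43 = 192 chips; eligible B, C, D, E
Layer 44-105: 62 each from B, D, E = 62*3 = 186 chips; eligible B, D, E
Layer 106-116: 11 each from B, D = 11*2 = 22 chips; eligible B, D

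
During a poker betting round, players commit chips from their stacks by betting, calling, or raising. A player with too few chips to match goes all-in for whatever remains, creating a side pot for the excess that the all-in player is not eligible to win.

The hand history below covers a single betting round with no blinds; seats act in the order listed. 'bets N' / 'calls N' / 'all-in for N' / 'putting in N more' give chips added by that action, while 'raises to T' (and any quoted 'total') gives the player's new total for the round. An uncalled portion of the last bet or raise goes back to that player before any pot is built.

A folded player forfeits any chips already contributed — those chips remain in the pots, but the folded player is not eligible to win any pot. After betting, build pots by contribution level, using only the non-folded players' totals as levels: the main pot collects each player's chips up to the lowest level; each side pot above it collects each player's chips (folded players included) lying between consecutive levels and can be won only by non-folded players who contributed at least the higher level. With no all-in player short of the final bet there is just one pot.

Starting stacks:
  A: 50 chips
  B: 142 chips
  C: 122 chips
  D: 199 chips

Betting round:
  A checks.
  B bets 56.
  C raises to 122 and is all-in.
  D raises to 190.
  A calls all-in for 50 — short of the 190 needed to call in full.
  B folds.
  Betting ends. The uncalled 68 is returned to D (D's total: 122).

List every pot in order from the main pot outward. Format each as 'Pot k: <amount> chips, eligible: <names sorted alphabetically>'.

Pot 1: 200 chips, eligible: A, C, D
Pot 2: 150 chips, eligible: C, D

Derivation:
Contributions (after 68 returned to D): A=50, B=56, C=122, D=122
Folded: B
Pot levels (distinct totals of non-folded players): 50, 122
Layer 1-50: 50 each from A, B, C, D = 50*4 = 200 chips; eligible A, C, D
Layer 51-122: B 6 + C 72 + D 72 = 150 chips; eligible C, D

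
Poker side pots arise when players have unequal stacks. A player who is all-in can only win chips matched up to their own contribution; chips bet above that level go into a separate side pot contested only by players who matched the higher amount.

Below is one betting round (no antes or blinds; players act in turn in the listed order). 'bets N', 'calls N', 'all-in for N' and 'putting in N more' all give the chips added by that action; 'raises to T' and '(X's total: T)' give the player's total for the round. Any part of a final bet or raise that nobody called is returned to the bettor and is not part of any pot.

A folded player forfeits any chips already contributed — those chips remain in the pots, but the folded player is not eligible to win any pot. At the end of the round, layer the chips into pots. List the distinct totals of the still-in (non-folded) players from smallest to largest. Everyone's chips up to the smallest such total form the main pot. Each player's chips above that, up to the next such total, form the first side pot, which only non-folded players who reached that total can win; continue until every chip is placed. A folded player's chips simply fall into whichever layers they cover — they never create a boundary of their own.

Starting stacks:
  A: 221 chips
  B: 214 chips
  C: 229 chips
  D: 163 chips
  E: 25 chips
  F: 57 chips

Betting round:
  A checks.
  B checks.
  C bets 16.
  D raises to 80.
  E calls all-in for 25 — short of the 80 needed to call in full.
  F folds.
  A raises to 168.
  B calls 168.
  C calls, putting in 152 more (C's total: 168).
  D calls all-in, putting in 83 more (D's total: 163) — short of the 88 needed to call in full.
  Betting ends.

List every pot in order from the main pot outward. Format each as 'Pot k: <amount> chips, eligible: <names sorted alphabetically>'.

Pot 1: 125 chips, eligible: A, B, C, D, E
Pot 2: 552 chips, eligible: A, B, C, D
Pot 3: 15 chips, eligible: A, B, C

Derivation:
Contributions: A=168, B=168, C=168, D=163, E=25
Folded: F
Pot levels (distinct totals of non-folded players): 25, 163, 168
Layer 1-25: 25 each from A, B, C, D, E = 25*5 = 125 chips; eligible A, B, C, D, E
Layer 26-163: 138 each from A, B, C, D = 138*4 = 552 chips; eligible A, B, C, D
Layer 164-168: 5 each from A, B, C = 5*3 = 15 chips; eligible A, B, C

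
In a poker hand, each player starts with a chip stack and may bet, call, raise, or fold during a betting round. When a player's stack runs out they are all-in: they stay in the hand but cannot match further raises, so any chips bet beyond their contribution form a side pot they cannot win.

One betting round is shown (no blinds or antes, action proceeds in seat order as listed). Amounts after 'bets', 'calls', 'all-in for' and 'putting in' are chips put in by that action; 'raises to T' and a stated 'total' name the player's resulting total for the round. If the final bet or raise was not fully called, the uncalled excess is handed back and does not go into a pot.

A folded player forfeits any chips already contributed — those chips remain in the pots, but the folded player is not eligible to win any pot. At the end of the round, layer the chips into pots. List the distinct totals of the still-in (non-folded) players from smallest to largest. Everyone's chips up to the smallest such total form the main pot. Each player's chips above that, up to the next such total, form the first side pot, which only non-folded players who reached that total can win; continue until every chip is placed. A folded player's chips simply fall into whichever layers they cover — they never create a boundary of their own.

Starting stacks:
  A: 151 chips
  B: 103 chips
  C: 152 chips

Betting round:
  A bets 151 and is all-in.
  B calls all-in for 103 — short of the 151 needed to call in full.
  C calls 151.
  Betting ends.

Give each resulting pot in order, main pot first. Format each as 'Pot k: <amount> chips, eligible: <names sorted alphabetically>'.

Pot 1: 309 chips, eligible: A, B, C
Pot 2: 96 chips, eligible: A, C

Derivation:
Contributions: A=151, B=103, C=151
Pot levels (distinct totals of non-folded players): 103, 151
Layer 1-103: 103 each from A, B, C = 103*3 = 309 chips; eligible A, B, C
Layer 104-151: 48 each from A, C = 48*2 = 96 chips; eligible A, C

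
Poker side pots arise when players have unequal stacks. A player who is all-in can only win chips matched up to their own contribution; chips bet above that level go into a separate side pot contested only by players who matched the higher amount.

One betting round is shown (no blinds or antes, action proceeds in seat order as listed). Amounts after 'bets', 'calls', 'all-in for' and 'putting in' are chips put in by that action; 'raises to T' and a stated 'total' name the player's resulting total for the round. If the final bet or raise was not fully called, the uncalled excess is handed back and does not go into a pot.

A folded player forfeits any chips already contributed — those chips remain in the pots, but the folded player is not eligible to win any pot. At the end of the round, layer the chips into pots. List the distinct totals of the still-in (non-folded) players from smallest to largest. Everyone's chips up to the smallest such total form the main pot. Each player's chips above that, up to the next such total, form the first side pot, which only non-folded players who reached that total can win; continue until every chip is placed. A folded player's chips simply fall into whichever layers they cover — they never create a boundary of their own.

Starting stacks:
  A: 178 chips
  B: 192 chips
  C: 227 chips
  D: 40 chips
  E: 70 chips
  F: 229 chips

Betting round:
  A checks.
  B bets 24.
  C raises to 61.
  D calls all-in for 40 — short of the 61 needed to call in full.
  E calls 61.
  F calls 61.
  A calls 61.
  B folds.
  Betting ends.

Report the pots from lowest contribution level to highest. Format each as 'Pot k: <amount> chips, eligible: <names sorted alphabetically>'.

Pot 1: 224 chips, eligible: A, C, D, E, F
Pot 2: 84 chips, eligible: A, C, E, F

Derivation:
Contributions: A=61, B=24, C=61, D=40, E=61, F=61
Folded: B
Pot levels (distinct totals of non-folded players): 40, 61
Layer 1-40: A 40 + B 24 + C 40 + D 40 + E 40 + F 40 = 224 chips; eligible A, C, D, E, F
Layer 41-61: 21 each from A, C, E, F = 21*4 = 84 chips; eligible A, C, E, F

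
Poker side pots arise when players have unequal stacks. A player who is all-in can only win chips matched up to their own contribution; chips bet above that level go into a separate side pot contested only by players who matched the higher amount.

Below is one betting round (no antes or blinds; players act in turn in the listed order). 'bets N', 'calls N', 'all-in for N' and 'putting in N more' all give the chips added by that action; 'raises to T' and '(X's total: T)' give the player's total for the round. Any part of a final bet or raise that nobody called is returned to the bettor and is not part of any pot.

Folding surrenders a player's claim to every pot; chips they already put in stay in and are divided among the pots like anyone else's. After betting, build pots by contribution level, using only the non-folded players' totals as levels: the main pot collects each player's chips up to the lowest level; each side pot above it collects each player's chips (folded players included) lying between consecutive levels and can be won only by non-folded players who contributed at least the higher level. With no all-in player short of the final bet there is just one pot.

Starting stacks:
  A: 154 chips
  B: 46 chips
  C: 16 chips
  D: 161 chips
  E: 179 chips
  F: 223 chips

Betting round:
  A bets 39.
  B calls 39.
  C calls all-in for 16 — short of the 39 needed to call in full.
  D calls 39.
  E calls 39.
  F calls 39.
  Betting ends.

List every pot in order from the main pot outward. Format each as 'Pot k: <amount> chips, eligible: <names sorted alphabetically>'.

Contributions: A=39, B=39, C=16, D=39, E=39, F=39
Pot levels (distinct totals of non-folded players): 16, 39
Layer 1-16: 16 each from A, B, C, D, E, F = 16*6 = 96 chips; eligible A, B, C, D, E, F
Layer 17-39: 23 each from A, B, D, E, F = 23*5 = 115 chips; eligible A, B, D, E, F

Pot 1: 96 chips, eligible: A, B, C, D, E, F
Pot 2: 115 chips, eligible: A, B, D, E, F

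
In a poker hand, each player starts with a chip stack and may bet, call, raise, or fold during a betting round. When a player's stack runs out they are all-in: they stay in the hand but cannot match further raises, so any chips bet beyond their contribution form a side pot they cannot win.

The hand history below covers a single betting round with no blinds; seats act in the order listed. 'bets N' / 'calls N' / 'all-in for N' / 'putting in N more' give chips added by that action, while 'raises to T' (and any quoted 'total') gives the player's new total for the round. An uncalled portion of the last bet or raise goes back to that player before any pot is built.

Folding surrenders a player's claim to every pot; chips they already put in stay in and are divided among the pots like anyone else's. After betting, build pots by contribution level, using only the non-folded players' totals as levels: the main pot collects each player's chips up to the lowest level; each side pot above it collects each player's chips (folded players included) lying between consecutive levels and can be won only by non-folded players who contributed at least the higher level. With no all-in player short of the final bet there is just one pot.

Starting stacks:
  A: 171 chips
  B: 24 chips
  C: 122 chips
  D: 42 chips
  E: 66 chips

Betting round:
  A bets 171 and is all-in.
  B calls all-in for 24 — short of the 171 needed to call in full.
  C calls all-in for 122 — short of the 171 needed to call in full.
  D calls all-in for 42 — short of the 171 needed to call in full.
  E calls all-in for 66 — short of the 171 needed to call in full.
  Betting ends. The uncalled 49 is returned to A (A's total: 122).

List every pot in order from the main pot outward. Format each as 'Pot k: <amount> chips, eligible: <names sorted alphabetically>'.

Contributions (after 49 returned to A): A=122, B=24, C=122, D=42, E=66
Pot levels (distinct totals of non-folded players): 24, 42, 66, 122
Layer 1-24: 24 each from A, B, C, D, E = 24*5 = 120 chips; eligible A, B, C, D, E
Layer 25-42: 18 each from A, C, D, E = 18*4 = 72 chips; eligible A, C, D, E
Layer 43-66: 24 each from A, C, E = 24*3 = 72 chips; eligible A, C, E
Layer 67-122: 56 each from A, C = 56*2 = 112 chips; eligible A, C

Pot 1: 120 chips, eligible: A, B, C, D, E
Pot 2: 72 chips, eligible: A, C, D, E
Pot 3: 72 chips, eligible: A, C, E
Pot 4: 112 chips, eligible: A, C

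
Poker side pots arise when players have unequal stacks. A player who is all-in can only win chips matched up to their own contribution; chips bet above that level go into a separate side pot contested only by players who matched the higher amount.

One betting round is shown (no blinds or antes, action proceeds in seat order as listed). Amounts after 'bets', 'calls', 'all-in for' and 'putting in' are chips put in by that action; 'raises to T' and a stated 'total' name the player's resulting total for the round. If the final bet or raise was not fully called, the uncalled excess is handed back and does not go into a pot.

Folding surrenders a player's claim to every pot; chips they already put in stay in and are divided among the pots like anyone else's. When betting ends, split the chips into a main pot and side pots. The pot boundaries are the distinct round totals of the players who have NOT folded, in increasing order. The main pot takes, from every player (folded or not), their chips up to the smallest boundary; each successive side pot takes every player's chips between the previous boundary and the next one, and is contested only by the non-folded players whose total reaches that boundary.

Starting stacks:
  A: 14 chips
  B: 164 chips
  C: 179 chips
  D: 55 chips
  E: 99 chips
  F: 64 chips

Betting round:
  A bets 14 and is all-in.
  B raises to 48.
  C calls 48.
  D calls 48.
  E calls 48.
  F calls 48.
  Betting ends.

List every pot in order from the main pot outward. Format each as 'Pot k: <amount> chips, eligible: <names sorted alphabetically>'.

Contributions: A=14, B=48, C=48, D=48, E=48, F=48
Pot levels (distinct totals of non-folded players): 14, 48
Layer 1-14: 14 each from A, B, C, D, E, F = 14*6 = 84 chips; eligible A, B, C, D, E, F
Layer 15-48: 34 each from B, C, D, E, F = 34*5 = 170 chips; eligible B, C, D, E, F

Pot 1: 84 chips, eligible: A, B, C, D, E, F
Pot 2: 170 chips, eligible: B, C, D, E, F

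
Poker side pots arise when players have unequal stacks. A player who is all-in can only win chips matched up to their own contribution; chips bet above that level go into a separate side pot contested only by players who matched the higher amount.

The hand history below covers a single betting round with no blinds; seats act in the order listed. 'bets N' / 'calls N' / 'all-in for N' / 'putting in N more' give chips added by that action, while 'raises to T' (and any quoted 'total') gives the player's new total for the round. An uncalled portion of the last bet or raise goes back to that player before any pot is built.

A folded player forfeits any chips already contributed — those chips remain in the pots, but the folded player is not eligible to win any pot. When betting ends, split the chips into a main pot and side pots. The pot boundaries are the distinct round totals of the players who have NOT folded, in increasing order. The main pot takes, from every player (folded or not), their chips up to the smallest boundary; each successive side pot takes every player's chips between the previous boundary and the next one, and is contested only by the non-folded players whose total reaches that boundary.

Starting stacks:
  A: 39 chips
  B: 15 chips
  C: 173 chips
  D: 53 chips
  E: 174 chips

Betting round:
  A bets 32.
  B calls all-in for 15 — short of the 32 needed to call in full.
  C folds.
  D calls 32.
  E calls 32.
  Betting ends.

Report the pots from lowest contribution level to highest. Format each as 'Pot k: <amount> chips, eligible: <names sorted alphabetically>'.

Contributions: A=32, B=15, D=32, E=32
Folded: C
Pot levels (distinct totals of non-folded players): 15, 32
Layer 1-15: 15 each from A, B, D, E = 15*4 = 60 chips; eligible A, B, D, E
Layer 16-32: 17 each from A, D, E = 17*3 = 51 chips; eligible A, D, E

Pot 1: 60 chips, eligible: A, B, D, E
Pot 2: 51 chips, eligible: A, D, E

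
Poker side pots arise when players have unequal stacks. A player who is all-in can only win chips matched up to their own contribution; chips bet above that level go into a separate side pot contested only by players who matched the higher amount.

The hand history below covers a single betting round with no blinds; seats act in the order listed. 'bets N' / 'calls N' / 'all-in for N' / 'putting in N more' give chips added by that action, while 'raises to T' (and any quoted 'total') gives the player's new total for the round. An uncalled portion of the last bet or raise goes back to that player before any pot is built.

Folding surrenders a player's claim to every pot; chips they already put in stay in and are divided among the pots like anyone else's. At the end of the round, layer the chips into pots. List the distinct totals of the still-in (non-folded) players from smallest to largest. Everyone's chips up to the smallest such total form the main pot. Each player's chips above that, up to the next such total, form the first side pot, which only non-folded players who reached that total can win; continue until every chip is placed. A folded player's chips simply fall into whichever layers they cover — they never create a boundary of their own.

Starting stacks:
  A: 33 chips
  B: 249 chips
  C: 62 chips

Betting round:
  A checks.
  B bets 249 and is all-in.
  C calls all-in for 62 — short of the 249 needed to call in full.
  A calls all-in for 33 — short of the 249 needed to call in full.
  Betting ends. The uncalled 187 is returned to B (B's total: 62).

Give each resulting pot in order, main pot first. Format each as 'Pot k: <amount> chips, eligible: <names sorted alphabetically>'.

Pot 1: 99 chips, eligible: A, B, C
Pot 2: 58 chips, eligible: B, C

Derivation:
Contributions (after 187 returned to B): A=33, B=62, C=62
Pot levels (distinct totals of non-folded players): 33, 62
Layer 1-33: 33 each from A, B, C = 33*3 = 99 chips; eligible A, B, C
Layer 34-62: 29 each from B, C = 29*2 = 58 chips; eligible B, C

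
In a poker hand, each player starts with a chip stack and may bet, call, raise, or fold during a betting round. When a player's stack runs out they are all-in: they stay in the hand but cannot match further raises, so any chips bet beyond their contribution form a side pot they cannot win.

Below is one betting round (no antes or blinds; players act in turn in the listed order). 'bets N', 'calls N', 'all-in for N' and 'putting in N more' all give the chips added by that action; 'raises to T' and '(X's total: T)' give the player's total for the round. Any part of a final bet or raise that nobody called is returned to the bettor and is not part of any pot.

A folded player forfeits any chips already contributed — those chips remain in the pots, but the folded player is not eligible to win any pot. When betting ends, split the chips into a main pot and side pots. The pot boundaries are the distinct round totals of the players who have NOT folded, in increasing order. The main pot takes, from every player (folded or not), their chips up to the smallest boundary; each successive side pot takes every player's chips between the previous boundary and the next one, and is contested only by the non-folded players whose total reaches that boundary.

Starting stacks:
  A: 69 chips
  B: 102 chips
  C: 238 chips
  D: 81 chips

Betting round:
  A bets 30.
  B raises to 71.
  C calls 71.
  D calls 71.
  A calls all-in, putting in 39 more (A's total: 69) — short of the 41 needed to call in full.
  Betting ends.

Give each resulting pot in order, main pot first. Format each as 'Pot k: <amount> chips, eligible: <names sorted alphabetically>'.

Contributions: A=69, B=71, C=71, D=71
Pot levels (distinct totals of non-folded players): 69, 71
Layer 1-69: 69 each from A, B, C, D = 69*4 = 276 chips; eligible A, B, C, D
Layer 70-71: 2 each from B, C, D = 2*3 = 6 chips; eligible B, C, D

Pot 1: 276 chips, eligible: A, B, C, D
Pot 2: 6 chips, eligible: B, C, D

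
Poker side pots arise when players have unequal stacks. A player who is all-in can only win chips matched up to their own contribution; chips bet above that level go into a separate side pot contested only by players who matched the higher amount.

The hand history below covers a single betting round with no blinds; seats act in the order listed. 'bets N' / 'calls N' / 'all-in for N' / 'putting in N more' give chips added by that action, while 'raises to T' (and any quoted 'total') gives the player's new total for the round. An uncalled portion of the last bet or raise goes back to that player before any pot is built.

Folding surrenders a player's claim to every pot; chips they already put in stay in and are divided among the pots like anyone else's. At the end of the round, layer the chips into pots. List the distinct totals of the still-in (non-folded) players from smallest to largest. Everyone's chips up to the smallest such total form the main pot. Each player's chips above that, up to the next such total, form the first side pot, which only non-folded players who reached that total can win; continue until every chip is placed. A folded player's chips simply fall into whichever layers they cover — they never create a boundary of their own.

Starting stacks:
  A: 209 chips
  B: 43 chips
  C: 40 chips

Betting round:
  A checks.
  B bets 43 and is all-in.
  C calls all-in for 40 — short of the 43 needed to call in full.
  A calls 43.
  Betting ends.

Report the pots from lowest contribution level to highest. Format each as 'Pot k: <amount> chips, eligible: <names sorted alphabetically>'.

Pot 1: 120 chips, eligible: A, B, C
Pot 2: 6 chips, eligible: A, B

Derivation:
Contributions: A=43, B=43, C=40
Pot levels (distinct totals of non-folded players): 40, 43
Layer 1-40: 40 each from A, B, C = 40*3 = 120 chips; eligible A, B, C
Layer 41-43: 3 each from A, B = 3*2 = 6 chips; eligible A, B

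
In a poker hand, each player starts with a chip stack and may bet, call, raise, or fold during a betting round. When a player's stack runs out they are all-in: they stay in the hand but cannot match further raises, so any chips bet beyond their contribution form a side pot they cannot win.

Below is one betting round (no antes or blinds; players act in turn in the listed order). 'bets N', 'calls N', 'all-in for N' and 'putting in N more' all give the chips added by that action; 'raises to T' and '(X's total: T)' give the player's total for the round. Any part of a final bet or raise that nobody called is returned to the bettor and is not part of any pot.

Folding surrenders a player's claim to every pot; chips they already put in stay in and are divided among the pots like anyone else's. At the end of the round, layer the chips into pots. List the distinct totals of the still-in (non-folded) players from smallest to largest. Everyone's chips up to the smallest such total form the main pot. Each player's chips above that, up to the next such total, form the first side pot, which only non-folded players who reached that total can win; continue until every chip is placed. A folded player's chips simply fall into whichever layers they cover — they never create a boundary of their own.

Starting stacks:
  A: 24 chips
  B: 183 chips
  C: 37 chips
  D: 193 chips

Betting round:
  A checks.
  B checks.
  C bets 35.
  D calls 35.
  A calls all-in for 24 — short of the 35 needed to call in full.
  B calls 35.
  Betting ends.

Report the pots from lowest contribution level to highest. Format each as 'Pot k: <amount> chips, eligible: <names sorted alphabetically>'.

Contributions: A=24, B=35, C=35, D=35
Pot levels (distinct totals of non-folded players): 24, 35
Layer 1-24: 24 each from A, B, C, D = 24*4 = 96 chips; eligible A, B, C, D
Layer 25-35: 11 each from B, C, D = 11*3 = 33 chips; eligible B, C, D

Pot 1: 96 chips, eligible: A, B, C, D
Pot 2: 33 chips, eligible: B, C, D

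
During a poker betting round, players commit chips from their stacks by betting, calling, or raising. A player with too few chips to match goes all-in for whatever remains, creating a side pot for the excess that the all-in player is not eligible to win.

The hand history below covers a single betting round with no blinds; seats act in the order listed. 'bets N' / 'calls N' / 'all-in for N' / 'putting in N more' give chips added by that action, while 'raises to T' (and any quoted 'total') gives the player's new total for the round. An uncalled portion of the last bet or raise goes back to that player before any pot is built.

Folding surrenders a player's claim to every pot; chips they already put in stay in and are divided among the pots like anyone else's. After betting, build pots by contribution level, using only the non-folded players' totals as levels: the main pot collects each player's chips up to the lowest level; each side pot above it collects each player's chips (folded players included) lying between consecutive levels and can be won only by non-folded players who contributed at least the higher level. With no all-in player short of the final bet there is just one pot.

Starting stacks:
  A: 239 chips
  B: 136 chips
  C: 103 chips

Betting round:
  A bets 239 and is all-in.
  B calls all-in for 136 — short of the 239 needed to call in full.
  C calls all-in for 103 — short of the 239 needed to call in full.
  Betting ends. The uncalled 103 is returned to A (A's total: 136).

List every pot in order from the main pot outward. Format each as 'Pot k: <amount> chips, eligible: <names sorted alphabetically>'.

Contributions (after 103 returned to A): A=136, B=136, C=103
Pot levels (distinct totals of non-folded players): 103, 136
Layer 1-103: 103 each from A, B, C = 103*3 = 309 chips; eligible A, B, C
Layer 104-136: 33 each from A, B = 33*2 = 66 chips; eligible A, B

Pot 1: 309 chips, eligible: A, B, C
Pot 2: 66 chips, eligible: A, B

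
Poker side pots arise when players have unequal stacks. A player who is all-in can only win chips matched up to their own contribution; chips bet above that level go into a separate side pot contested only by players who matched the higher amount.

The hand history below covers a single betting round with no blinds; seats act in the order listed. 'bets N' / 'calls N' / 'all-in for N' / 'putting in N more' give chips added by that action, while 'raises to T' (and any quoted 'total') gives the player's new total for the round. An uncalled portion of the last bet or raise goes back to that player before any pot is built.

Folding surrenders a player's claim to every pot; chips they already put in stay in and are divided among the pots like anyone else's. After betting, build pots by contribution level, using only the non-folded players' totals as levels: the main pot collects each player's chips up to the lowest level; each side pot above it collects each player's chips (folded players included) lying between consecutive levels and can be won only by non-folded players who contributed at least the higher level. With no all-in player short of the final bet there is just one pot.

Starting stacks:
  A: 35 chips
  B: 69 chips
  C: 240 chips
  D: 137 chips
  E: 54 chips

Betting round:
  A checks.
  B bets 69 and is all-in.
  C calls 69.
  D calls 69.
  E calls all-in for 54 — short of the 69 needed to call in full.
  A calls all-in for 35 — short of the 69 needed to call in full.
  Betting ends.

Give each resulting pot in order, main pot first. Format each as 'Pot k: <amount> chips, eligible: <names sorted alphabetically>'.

Pot 1: 175 chips, eligible: A, B, C, D, E
Pot 2: 76 chips, eligible: B, C, D, E
Pot 3: 45 chips, eligible: B, C, D

Derivation:
Contributions: A=35, B=69, C=69, D=69, E=54
Pot levels (distinct totals of non-folded players): 35, 54, 69
Layer 1-35: 35 each from A, B, C, D, E = 35*5 = 175 chips; eligible A, B, C, D, E
Layer 36-54: 19 each from B, C, D, E = 19*4 = 76 chips; eligible B, C, D, E
Layer 55-69: 15 each from B, C, D = 15*3 = 45 chips; eligible B, C, D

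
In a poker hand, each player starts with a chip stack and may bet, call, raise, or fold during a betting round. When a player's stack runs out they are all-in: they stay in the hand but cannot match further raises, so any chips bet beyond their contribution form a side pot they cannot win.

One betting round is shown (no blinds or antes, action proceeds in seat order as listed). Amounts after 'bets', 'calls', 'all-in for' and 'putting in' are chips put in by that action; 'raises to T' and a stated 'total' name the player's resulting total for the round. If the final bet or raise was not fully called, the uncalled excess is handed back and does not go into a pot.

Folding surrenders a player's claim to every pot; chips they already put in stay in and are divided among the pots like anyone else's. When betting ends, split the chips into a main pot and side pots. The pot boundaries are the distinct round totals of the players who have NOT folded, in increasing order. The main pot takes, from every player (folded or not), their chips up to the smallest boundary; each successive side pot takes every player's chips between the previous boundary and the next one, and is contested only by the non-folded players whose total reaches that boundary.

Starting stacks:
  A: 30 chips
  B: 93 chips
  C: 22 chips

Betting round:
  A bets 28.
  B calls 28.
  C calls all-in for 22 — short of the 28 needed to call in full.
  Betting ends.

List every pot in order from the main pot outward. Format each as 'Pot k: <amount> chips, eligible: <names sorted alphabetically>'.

Pot 1: 66 chips, eligible: A, B, C
Pot 2: 12 chips, eligible: A, B

Derivation:
Contributions: A=28, B=28, C=22
Pot levels (distinct totals of non-folded players): 22, 28
Layer 1-22: 22 each from A, B, C = 22*3 = 66 chips; eligible A, B, C
Layer 23-28: 6 each from A, B = 6*2 = 12 chips; eligible A, B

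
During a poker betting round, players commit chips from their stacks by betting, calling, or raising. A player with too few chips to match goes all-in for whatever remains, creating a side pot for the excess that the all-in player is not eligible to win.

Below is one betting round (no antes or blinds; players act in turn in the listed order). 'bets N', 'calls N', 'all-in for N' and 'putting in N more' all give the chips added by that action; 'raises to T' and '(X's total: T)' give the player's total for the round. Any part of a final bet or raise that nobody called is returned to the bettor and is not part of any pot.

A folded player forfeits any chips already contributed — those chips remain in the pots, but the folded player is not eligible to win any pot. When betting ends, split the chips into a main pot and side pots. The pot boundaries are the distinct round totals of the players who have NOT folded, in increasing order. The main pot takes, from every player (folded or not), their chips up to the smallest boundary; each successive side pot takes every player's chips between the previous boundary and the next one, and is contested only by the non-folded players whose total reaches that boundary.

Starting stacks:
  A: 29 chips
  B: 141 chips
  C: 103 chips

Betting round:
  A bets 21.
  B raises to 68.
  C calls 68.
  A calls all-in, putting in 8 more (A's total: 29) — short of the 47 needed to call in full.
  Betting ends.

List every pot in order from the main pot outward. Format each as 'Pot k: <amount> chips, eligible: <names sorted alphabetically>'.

Contributions: A=29, B=68, C=68
Pot levels (distinct totals of non-folded players): 29, 68
Layer 1-29: 29 each from A, B, C = 29*3 = 87 chips; eligible A, B, C
Layer 30-68: 39 each from B, C = 39*2 = 78 chips; eligible B, C

Pot 1: 87 chips, eligible: A, B, C
Pot 2: 78 chips, eligible: B, C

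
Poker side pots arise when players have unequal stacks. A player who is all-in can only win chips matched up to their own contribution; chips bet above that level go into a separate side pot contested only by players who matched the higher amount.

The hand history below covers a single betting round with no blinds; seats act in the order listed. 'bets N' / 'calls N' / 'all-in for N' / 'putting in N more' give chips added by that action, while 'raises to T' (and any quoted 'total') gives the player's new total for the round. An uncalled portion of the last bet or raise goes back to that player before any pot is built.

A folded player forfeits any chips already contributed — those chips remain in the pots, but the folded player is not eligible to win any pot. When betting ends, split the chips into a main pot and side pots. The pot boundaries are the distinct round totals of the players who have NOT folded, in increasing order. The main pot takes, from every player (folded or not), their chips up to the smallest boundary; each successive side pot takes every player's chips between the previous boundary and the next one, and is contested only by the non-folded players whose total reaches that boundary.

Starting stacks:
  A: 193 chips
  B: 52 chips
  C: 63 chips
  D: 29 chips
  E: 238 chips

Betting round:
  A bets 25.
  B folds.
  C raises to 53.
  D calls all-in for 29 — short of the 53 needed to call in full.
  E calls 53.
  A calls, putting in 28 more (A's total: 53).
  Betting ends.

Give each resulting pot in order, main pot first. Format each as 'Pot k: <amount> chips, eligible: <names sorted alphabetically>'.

Contributions: A=53, C=53, D=29, E=53
Folded: B
Pot levels (distinct totals of non-folded players): 29, 53
Layer 1-29: 29 each from A, C, D, E = 29*4 = 116 chips; eligible A, C, D, E
Layer 30-53: 24 each from A, C, E = 24*3 = 72 chips; eligible A, C, E

Pot 1: 116 chips, eligible: A, C, D, E
Pot 2: 72 chips, eligible: A, C, E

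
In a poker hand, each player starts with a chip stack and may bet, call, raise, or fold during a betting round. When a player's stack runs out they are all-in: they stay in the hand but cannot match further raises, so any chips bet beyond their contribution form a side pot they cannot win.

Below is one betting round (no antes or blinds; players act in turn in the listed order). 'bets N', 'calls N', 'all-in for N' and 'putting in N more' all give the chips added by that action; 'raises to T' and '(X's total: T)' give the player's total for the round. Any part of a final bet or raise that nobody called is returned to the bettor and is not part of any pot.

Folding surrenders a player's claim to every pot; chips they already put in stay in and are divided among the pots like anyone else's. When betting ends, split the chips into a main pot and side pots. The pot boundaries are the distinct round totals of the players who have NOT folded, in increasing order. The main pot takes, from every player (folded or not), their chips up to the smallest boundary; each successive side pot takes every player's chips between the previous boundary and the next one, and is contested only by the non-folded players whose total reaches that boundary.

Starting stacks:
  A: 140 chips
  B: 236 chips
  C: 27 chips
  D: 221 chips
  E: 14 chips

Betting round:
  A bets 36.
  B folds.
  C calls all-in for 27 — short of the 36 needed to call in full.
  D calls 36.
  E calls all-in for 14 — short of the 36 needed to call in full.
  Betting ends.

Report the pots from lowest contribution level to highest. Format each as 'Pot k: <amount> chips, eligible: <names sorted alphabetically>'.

Contributions: A=36, C=27, D=36, E=14
Folded: B
Pot levels (distinct totals of non-folded players): 14, 27, 36
Layer 1-14: 14 each from A, C, D, E = 14*4 = 56 chips; eligible A, C, D, E
Layer 15-27: 13 each from A, C, D = 13*3 = 39 chips; eligible A, C, D
Layer 28-36: 9 each from A, D = 9*2 = 18 chips; eligible A, D

Pot 1: 56 chips, eligible: A, C, D, E
Pot 2: 39 chips, eligible: A, C, D
Pot 3: 18 chips, eligible: A, D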